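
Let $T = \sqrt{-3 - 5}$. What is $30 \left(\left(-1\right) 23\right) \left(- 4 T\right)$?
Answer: $5520 i \sqrt{2} \approx 7806.5 i$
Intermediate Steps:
$T = 2 i \sqrt{2}$ ($T = \sqrt{-8} = 2 i \sqrt{2} \approx 2.8284 i$)
$30 \left(\left(-1\right) 23\right) \left(- 4 T\right) = 30 \left(\left(-1\right) 23\right) \left(- 4 \cdot 2 i \sqrt{2}\right) = 30 \left(-23\right) \left(- 8 i \sqrt{2}\right) = - 690 \left(- 8 i \sqrt{2}\right) = 5520 i \sqrt{2}$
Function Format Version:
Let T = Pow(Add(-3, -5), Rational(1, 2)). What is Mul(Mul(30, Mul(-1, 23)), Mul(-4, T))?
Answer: Mul(5520, I, Pow(2, Rational(1, 2))) ≈ Mul(7806.5, I)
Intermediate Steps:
T = Mul(2, I, Pow(2, Rational(1, 2))) (T = Pow(-8, Rational(1, 2)) = Mul(2, I, Pow(2, Rational(1, 2))) ≈ Mul(2.8284, I))
Mul(Mul(30, Mul(-1, 23)), Mul(-4, T)) = Mul(Mul(30, Mul(-1, 23)), Mul(-4, Mul(2, I, Pow(2, Rational(1, 2))))) = Mul(Mul(30, -23), Mul(-8, I, Pow(2, Rational(1, 2)))) = Mul(-690, Mul(-8, I, Pow(2, Rational(1, 2)))) = Mul(5520, I, Pow(2, Rational(1, 2)))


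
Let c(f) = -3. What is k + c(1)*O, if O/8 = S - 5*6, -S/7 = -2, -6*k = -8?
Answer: 1156/3 ≈ 385.33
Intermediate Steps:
k = 4/3 (k = -1/6*(-8) = 4/3 ≈ 1.3333)
S = 14 (S = -7*(-2) = 14)
O = -128 (O = 8*(14 - 5*6) = 8*(14 - 30) = 8*(-16) = -128)
k + c(1)*O = 4/3 - 3*(-128) = 4/3 + 384 = 1156/3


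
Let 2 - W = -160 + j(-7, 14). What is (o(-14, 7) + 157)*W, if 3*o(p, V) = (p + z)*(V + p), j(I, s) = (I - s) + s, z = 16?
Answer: 77233/3 ≈ 25744.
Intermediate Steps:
j(I, s) = I
o(p, V) = (16 + p)*(V + p)/3 (o(p, V) = ((p + 16)*(V + p))/3 = ((16 + p)*(V + p))/3 = (16 + p)*(V + p)/3)
W = 169 (W = 2 - (-160 - 7) = 2 - 1*(-167) = 2 + 167 = 169)
(o(-14, 7) + 157)*W = (((⅓)*(-14)² + (16/3)*7 + (16/3)*(-14) + (⅓)*7*(-14)) + 157)*169 = (((⅓)*196 + 112/3 - 224/3 - 98/3) + 157)*169 = ((196/3 + 112/3 - 224/3 - 98/3) + 157)*169 = (-14/3 + 157)*169 = (457/3)*169 = 77233/3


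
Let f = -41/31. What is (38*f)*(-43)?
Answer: 66994/31 ≈ 2161.1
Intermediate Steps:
f = -41/31 (f = -41*1/31 = -41/31 ≈ -1.3226)
(38*f)*(-43) = (38*(-41/31))*(-43) = -1558/31*(-43) = 66994/31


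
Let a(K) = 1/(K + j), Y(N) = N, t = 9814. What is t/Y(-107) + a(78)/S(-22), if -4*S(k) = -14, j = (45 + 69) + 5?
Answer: -13533292/147553 ≈ -91.718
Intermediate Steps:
j = 119 (j = 114 + 5 = 119)
S(k) = 7/2 (S(k) = -¼*(-14) = 7/2)
a(K) = 1/(119 + K) (a(K) = 1/(K + 119) = 1/(119 + K))
t/Y(-107) + a(78)/S(-22) = 9814/(-107) + 1/((119 + 78)*(7/2)) = 9814*(-1/107) + (2/7)/197 = -9814/107 + (1/197)*(2/7) = -9814/107 + 2/1379 = -13533292/147553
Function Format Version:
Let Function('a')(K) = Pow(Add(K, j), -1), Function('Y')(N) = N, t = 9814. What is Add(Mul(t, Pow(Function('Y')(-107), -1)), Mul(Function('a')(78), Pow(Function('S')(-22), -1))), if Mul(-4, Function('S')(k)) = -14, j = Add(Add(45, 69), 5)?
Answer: Rational(-13533292, 147553) ≈ -91.718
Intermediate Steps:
j = 119 (j = Add(114, 5) = 119)
Function('S')(k) = Rational(7, 2) (Function('S')(k) = Mul(Rational(-1, 4), -14) = Rational(7, 2))
Function('a')(K) = Pow(Add(119, K), -1) (Function('a')(K) = Pow(Add(K, 119), -1) = Pow(Add(119, K), -1))
Add(Mul(t, Pow(Function('Y')(-107), -1)), Mul(Function('a')(78), Pow(Function('S')(-22), -1))) = Add(Mul(9814, Pow(-107, -1)), Mul(Pow(Add(119, 78), -1), Pow(Rational(7, 2), -1))) = Add(Mul(9814, Rational(-1, 107)), Mul(Pow(197, -1), Rational(2, 7))) = Add(Rational(-9814, 107), Mul(Rational(1, 197), Rational(2, 7))) = Add(Rational(-9814, 107), Rational(2, 1379)) = Rational(-13533292, 147553)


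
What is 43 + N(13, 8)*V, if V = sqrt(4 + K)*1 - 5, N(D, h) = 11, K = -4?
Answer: -12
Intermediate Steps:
V = -5 (V = sqrt(4 - 4)*1 - 5 = sqrt(0)*1 - 5 = 0*1 - 5 = 0 - 5 = -5)
43 + N(13, 8)*V = 43 + 11*(-5) = 43 - 55 = -12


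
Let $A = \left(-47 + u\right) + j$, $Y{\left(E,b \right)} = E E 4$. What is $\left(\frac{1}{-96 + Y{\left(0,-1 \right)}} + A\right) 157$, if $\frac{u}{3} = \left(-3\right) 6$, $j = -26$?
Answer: $- \frac{1914301}{96} \approx -19941.0$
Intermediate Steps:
$Y{\left(E,b \right)} = 4 E^{2}$ ($Y{\left(E,b \right)} = E^{2} \cdot 4 = 4 E^{2}$)
$u = -54$ ($u = 3 \left(\left(-3\right) 6\right) = 3 \left(-18\right) = -54$)
$A = -127$ ($A = \left(-47 - 54\right) - 26 = -101 - 26 = -127$)
$\left(\frac{1}{-96 + Y{\left(0,-1 \right)}} + A\right) 157 = \left(\frac{1}{-96 + 4 \cdot 0^{2}} - 127\right) 157 = \left(\frac{1}{-96 + 4 \cdot 0} - 127\right) 157 = \left(\frac{1}{-96 + 0} - 127\right) 157 = \left(\frac{1}{-96} - 127\right) 157 = \left(- \frac{1}{96} - 127\right) 157 = \left(- \frac{12193}{96}\right) 157 = - \frac{1914301}{96}$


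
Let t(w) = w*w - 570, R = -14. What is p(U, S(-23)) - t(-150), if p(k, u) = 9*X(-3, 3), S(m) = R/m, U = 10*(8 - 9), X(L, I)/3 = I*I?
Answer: -21687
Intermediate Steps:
X(L, I) = 3*I² (X(L, I) = 3*(I*I) = 3*I²)
U = -10 (U = 10*(-1) = -10)
S(m) = -14/m
p(k, u) = 243 (p(k, u) = 9*(3*3²) = 9*(3*9) = 9*27 = 243)
t(w) = -570 + w² (t(w) = w² - 570 = -570 + w²)
p(U, S(-23)) - t(-150) = 243 - (-570 + (-150)²) = 243 - (-570 + 22500) = 243 - 1*21930 = 243 - 21930 = -21687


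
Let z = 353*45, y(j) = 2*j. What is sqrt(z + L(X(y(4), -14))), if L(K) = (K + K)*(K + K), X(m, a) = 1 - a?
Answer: 3*sqrt(1865) ≈ 129.56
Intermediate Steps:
L(K) = 4*K**2 (L(K) = (2*K)*(2*K) = 4*K**2)
z = 15885
sqrt(z + L(X(y(4), -14))) = sqrt(15885 + 4*(1 - 1*(-14))**2) = sqrt(15885 + 4*(1 + 14)**2) = sqrt(15885 + 4*15**2) = sqrt(15885 + 4*225) = sqrt(15885 + 900) = sqrt(16785) = 3*sqrt(1865)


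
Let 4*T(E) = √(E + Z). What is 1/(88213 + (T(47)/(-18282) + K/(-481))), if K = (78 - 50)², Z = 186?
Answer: 109139538249948038976/9627348197002358700668311 + 16918967208*√233/9627348197002358700668311 ≈ 1.1336e-5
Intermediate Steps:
T(E) = √(186 + E)/4 (T(E) = √(E + 186)/4 = √(186 + E)/4)
K = 784 (K = 28² = 784)
1/(88213 + (T(47)/(-18282) + K/(-481))) = 1/(88213 + ((√(186 + 47)/4)/(-18282) + 784/(-481))) = 1/(88213 + ((√233/4)*(-1/18282) + 784*(-1/481))) = 1/(88213 + (-√233/73128 - 784/481)) = 1/(88213 + (-784/481 - √233/73128)) = 1/(42429669/481 - √233/73128)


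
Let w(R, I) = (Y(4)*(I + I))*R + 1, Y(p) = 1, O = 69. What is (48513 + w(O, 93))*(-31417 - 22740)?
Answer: -3322423636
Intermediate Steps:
w(R, I) = 1 + 2*I*R (w(R, I) = (1*(I + I))*R + 1 = (1*(2*I))*R + 1 = (2*I)*R + 1 = 2*I*R + 1 = 1 + 2*I*R)
(48513 + w(O, 93))*(-31417 - 22740) = (48513 + (1 + 2*93*69))*(-31417 - 22740) = (48513 + (1 + 12834))*(-54157) = (48513 + 12835)*(-54157) = 61348*(-54157) = -3322423636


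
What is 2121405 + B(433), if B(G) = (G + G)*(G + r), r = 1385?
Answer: 3695793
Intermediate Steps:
B(G) = 2*G*(1385 + G) (B(G) = (G + G)*(G + 1385) = (2*G)*(1385 + G) = 2*G*(1385 + G))
2121405 + B(433) = 2121405 + 2*433*(1385 + 433) = 2121405 + 2*433*1818 = 2121405 + 1574388 = 3695793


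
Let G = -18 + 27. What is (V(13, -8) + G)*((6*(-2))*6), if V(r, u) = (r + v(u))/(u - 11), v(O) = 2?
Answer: -11232/19 ≈ -591.16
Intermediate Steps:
G = 9
V(r, u) = (2 + r)/(-11 + u) (V(r, u) = (r + 2)/(u - 11) = (2 + r)/(-11 + u))
(V(13, -8) + G)*((6*(-2))*6) = ((2 + 13)/(-11 - 8) + 9)*((6*(-2))*6) = (15/(-19) + 9)*(-12*6) = (-1/19*15 + 9)*(-72) = (-15/19 + 9)*(-72) = (156/19)*(-72) = -11232/19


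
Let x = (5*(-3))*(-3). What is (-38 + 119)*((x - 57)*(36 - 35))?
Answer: -972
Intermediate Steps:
x = 45 (x = -15*(-3) = 45)
(-38 + 119)*((x - 57)*(36 - 35)) = (-38 + 119)*((45 - 57)*(36 - 35)) = 81*(-12*1) = 81*(-12) = -972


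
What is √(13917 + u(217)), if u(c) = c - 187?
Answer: √13947 ≈ 118.10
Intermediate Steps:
u(c) = -187 + c
√(13917 + u(217)) = √(13917 + (-187 + 217)) = √(13917 + 30) = √13947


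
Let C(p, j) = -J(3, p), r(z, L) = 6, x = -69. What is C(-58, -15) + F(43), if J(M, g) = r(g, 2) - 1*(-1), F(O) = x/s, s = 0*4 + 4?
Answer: -97/4 ≈ -24.250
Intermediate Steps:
s = 4 (s = 0 + 4 = 4)
F(O) = -69/4
J(M, g) = 7 (J(M, g) = 6 - 1*(-1) = 6 + 1 = 7)
C(p, j) = -7 (C(p, j) = -1*7 = -7)
C(-58, -15) + F(43) = -7 - 69/4 = -97/4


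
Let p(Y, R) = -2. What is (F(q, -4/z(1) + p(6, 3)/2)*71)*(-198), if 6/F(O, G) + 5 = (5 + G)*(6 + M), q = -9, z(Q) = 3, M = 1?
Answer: -253044/41 ≈ -6171.8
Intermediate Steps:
F(O, G) = 6/(30 + 7*G) (F(O, G) = 6/(-5 + (5 + G)*(6 + 1)) = 6/(-5 + (5 + G)*7) = 6/(-5 + (35 + 7*G)) = 6/(30 + 7*G))
(F(q, -4/z(1) + p(6, 3)/2)*71)*(-198) = ((6/(30 + 7*(-4/3 - 2/2)))*71)*(-198) = ((6/(30 + 7*(-4*⅓ - 2*½)))*71)*(-198) = ((6/(30 + 7*(-4/3 - 1)))*71)*(-198) = ((6/(30 + 7*(-7/3)))*71)*(-198) = ((6/(30 - 49/3))*71)*(-198) = ((6/(41/3))*71)*(-198) = ((6*(3/41))*71)*(-198) = ((18/41)*71)*(-198) = (1278/41)*(-198) = -253044/41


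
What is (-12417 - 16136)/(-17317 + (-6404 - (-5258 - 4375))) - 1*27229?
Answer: -383573599/14088 ≈ -27227.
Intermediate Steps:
(-12417 - 16136)/(-17317 + (-6404 - (-5258 - 4375))) - 1*27229 = -28553/(-17317 + (-6404 - 1*(-9633))) - 27229 = -28553/(-17317 + (-6404 + 9633)) - 27229 = -28553/(-17317 + 3229) - 27229 = -28553/(-14088) - 27229 = -28553*(-1/14088) - 27229 = 28553/14088 - 27229 = -383573599/14088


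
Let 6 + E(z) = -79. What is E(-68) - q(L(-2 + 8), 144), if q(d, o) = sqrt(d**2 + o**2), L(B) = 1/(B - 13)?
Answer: -85 - sqrt(1016065)/7 ≈ -229.00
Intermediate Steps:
E(z) = -85 (E(z) = -6 - 79 = -85)
L(B) = 1/(-13 + B)
E(-68) - q(L(-2 + 8), 144) = -85 - sqrt((1/(-13 + (-2 + 8)))**2 + 144**2) = -85 - sqrt((1/(-13 + 6))**2 + 20736) = -85 - sqrt((1/(-7))**2 + 20736) = -85 - sqrt((-1/7)**2 + 20736) = -85 - sqrt(1/49 + 20736) = -85 - sqrt(1016065/49) = -85 - sqrt(1016065)/7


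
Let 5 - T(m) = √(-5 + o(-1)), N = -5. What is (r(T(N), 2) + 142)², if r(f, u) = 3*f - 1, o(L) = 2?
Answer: 24309 - 936*I*√3 ≈ 24309.0 - 1621.2*I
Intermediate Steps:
T(m) = 5 - I*√3 (T(m) = 5 - √(-5 + 2) = 5 - √(-3) = 5 - I*√3)
r(f, u) = -1 + 3*f
(r(T(N), 2) + 142)² = ((-1 + 3*(5 - I*√3)) + 142)² = ((-1 + (15 - 3*I*√3)) + 142)² = ((14 - 3*I*√3) + 142)² = (156 - 3*I*√3)²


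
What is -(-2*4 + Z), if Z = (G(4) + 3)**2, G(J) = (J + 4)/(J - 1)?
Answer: -217/9 ≈ -24.111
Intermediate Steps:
G(J) = (4 + J)/(-1 + J)
Z = 289/9 (Z = ((4 + 4)/(-1 + 4) + 3)**2 = (8/3 + 3)**2 = (17/3)**2 = 289/9 ≈ 32.111)
-(-2*4 + Z) = -(-2*4 + 289/9) = -(-8 + 289/9) = -1*217/9 = -217/9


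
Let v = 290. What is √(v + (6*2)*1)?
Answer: √302 ≈ 17.378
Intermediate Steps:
√(v + (6*2)*1) = √(290 + (6*2)*1) = √(290 + 12*1) = √(290 + 12) = √302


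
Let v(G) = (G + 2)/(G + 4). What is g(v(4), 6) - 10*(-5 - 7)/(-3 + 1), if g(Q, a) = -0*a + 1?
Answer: -59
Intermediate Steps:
v(G) = (2 + G)/(4 + G)
g(Q, a) = 1 (g(Q, a) = -1*0 + 1 = 0 + 1 = 1)
g(v(4), 6) - 10*(-5 - 7)/(-3 + 1) = 1 - 10*(-5 - 7)/(-3 + 1) = 1 - (-120)/(-2) = 1 - (-120)*(-1)/2 = 1 - 10*6 = 1 - 60 = -59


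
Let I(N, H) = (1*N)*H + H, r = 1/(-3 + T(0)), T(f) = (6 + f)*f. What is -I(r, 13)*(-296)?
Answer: 7696/3 ≈ 2565.3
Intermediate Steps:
T(f) = f*(6 + f)
r = -1/3 (r = 1/(-3 + 0*(6 + 0)) = 1/(-3 + 0*6) = 1/(-3 + 0) = 1/(-3) = -1/3 ≈ -0.33333)
I(N, H) = H + H*N (I(N, H) = N*H + H = H*N + H = H + H*N)
-I(r, 13)*(-296) = -13*(1 - 1/3)*(-296) = -13*2/3*(-296) = -1*26/3*(-296) = -26/3*(-296) = 7696/3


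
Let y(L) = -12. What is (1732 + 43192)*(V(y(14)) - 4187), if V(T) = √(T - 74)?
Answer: -188096788 + 44924*I*√86 ≈ -1.881e+8 + 4.1661e+5*I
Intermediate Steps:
V(T) = √(-74 + T)
(1732 + 43192)*(V(y(14)) - 4187) = (1732 + 43192)*(√(-74 - 12) - 4187) = 44924*(√(-86) - 4187) = 44924*(I*√86 - 4187) = 44924*(-4187 + I*√86) = -188096788 + 44924*I*√86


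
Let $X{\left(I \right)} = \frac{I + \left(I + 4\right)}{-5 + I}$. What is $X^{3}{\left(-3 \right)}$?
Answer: $\frac{1}{64} \approx 0.015625$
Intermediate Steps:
$X{\left(I \right)} = \frac{4 + 2 I}{-5 + I}$ ($X{\left(I \right)} = \frac{I + \left(4 + I\right)}{-5 + I} = \frac{4 + 2 I}{-5 + I}$)
$X^{3}{\left(-3 \right)} = \left(\frac{2 \left(2 - 3\right)}{-5 - 3}\right)^{3} = \left(2 \frac{1}{-8} \left(-1\right)\right)^{3} = \left(2 \left(- \frac{1}{8}\right) \left(-1\right)\right)^{3} = \left(\frac{1}{4}\right)^{3} = \frac{1}{64}$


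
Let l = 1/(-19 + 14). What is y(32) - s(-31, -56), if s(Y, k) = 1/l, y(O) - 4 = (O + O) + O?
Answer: 105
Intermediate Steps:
l = -⅕ (l = 1/(-5) = -⅕ ≈ -0.20000)
y(O) = 4 + 3*O (y(O) = 4 + ((O + O) + O) = 4 + (2*O + O) = 4 + 3*O)
s(Y, k) = -5 (s(Y, k) = 1/(-⅕) = -5)
y(32) - s(-31, -56) = (4 + 3*32) - 1*(-5) = (4 + 96) + 5 = 100 + 5 = 105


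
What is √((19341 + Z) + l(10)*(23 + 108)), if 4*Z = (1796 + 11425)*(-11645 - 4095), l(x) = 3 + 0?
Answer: I*√52004901 ≈ 7211.4*I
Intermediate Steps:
l(x) = 3
Z = -52024635 (Z = ((1796 + 11425)*(-11645 - 4095))/4 = (13221*(-15740))/4 = (¼)*(-208098540) = -52024635)
√((19341 + Z) + l(10)*(23 + 108)) = √((19341 - 52024635) + 3*(23 + 108)) = √(-52005294 + 3*131) = √(-52005294 + 393) = √(-52004901) = I*√52004901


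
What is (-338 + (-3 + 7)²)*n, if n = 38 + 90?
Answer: -41216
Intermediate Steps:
n = 128
(-338 + (-3 + 7)²)*n = (-338 + (-3 + 7)²)*128 = (-338 + 4²)*128 = (-338 + 16)*128 = -322*128 = -41216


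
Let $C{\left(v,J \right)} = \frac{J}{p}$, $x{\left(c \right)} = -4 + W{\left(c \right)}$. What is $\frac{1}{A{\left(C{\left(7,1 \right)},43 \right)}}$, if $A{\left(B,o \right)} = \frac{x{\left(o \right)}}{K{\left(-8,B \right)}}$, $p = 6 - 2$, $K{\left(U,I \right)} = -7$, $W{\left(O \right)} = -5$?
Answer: $\frac{7}{9} \approx 0.77778$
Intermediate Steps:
$x{\left(c \right)} = -9$ ($x{\left(c \right)} = -4 - 5 = -9$)
$p = 4$ ($p = 6 - 2 = 4$)
$C{\left(v,J \right)} = \frac{J}{4}$
$A{\left(B,o \right)} = \frac{9}{7}$ ($A{\left(B,o \right)} = - \frac{9}{-7} = \left(-9\right) \left(- \frac{1}{7}\right) = \frac{9}{7}$)
$\frac{1}{A{\left(C{\left(7,1 \right)},43 \right)}} = \frac{1}{\frac{9}{7}} = \frac{7}{9}$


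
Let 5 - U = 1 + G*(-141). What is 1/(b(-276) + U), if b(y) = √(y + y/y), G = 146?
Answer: 4118/84789675 - I*√11/84789675 ≈ 4.8567e-5 - 3.9116e-8*I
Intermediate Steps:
b(y) = √(1 + y) (b(y) = √(y + 1) = √(1 + y))
U = 20590 (U = 5 - (1 + 146*(-141)) = 5 - (1 - 20586) = 5 - 1*(-20585) = 5 + 20585 = 20590)
1/(b(-276) + U) = 1/(√(1 - 276) + 20590) = 1/(√(-275) + 20590) = 1/(5*I*√11 + 20590) = 1/(20590 + 5*I*√11)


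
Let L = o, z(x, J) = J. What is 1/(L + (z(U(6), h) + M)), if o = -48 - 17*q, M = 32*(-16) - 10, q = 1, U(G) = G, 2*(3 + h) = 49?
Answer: -2/1131 ≈ -0.0017683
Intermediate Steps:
h = 43/2 (h = -3 + (½)*49 = -3 + 49/2 = 43/2 ≈ 21.500)
M = -522 (M = -512 - 10 = -522)
o = -65 (o = -48 - 17*1 = -48 - 17 = -65)
L = -65
1/(L + (z(U(6), h) + M)) = 1/(-65 + (43/2 - 522)) = 1/(-65 - 1001/2) = 1/(-1131/2) = -2/1131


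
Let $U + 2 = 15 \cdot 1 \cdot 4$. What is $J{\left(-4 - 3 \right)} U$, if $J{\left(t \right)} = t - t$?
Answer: $0$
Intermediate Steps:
$J{\left(t \right)} = 0$
$U = 58$ ($U = -2 + 15 \cdot 1 \cdot 4 = -2 + 15 \cdot 4 = -2 + 60 = 58$)
$J{\left(-4 - 3 \right)} U = 0 \cdot 58 = 0$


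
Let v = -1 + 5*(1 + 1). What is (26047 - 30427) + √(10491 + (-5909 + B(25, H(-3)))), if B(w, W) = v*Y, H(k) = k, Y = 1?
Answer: -4380 + √4591 ≈ -4312.2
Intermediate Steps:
v = 9 (v = -1 + 5*2 = -1 + 10 = 9)
B(w, W) = 9 (B(w, W) = 9*1 = 9)
(26047 - 30427) + √(10491 + (-5909 + B(25, H(-3)))) = (26047 - 30427) + √(10491 + (-5909 + 9)) = -4380 + √(10491 - 5900) = -4380 + √4591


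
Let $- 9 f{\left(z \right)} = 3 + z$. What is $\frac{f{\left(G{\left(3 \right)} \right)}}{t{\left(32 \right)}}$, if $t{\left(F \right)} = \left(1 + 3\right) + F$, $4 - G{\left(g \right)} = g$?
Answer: $- \frac{1}{81} \approx -0.012346$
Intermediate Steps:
$G{\left(g \right)} = 4 - g$
$f{\left(z \right)} = - \frac{1}{3} - \frac{z}{9}$ ($f{\left(z \right)} = - \frac{3 + z}{9} = - \frac{1}{3} - \frac{z}{9}$)
$t{\left(F \right)} = 4 + F$
$\frac{f{\left(G{\left(3 \right)} \right)}}{t{\left(32 \right)}} = \frac{- \frac{1}{3} - \frac{4 - 3}{9}}{4 + 32} = \frac{- \frac{1}{3} - \frac{4 - 3}{9}}{36} = \left(- \frac{1}{3} - \frac{1}{9}\right) \frac{1}{36} = \left(- \frac{4}{9}\right) \frac{1}{36} = - \frac{1}{81}$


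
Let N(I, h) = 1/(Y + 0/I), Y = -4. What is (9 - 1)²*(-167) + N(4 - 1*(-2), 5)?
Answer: -42753/4 ≈ -10688.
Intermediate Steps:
N(I, h) = -¼ (N(I, h) = 1/(-4 + 0/I) = 1/(-4 + 0) = 1/(-4) = -¼)
(9 - 1)²*(-167) + N(4 - 1*(-2), 5) = (9 - 1)²*(-167) - ¼ = 8²*(-167) - ¼ = 64*(-167) - ¼ = -10688 - ¼ = -42753/4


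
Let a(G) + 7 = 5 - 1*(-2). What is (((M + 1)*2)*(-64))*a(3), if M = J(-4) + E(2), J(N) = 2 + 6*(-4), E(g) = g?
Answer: 0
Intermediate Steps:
J(N) = -22 (J(N) = 2 - 24 = -22)
a(G) = 0 (a(G) = -7 + (5 - 1*(-2)) = -7 + (5 + 2) = -7 + 7 = 0)
M = -20 (M = -22 + 2 = -20)
(((M + 1)*2)*(-64))*a(3) = (((-20 + 1)*2)*(-64))*0 = (-19*2*(-64))*0 = -38*(-64)*0 = 2432*0 = 0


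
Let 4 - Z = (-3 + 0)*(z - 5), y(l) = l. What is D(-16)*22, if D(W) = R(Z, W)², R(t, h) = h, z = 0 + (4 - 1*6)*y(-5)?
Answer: 5632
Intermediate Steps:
z = 10 (z = 0 + (4 - 1*6)*(-5) = 0 + (4 - 6)*(-5) = 0 - 2*(-5) = 0 + 10 = 10)
Z = 19 (Z = 4 - (-3 + 0)*(10 - 5) = 4 - (-3)*5 = 4 - 1*(-15) = 4 + 15 = 19)
D(W) = W²
D(-16)*22 = (-16)²*22 = 256*22 = 5632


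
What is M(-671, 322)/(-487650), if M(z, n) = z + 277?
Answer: 197/243825 ≈ 0.00080796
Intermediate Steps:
M(z, n) = 277 + z
M(-671, 322)/(-487650) = (277 - 671)/(-487650) = -394*(-1/487650) = 197/243825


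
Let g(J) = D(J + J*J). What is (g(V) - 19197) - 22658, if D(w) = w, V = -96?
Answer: -32735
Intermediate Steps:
g(J) = J + J² (g(J) = J + J*J = J + J²)
(g(V) - 19197) - 22658 = (-96*(1 - 96) - 19197) - 22658 = (-96*(-95) - 19197) - 22658 = (9120 - 19197) - 22658 = -10077 - 22658 = -32735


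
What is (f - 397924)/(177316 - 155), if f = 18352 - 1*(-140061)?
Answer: -8259/6109 ≈ -1.3519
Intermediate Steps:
f = 158413 (f = 18352 + 140061 = 158413)
(f - 397924)/(177316 - 155) = (158413 - 397924)/(177316 - 155) = -239511/177161 = -239511*1/177161 = -8259/6109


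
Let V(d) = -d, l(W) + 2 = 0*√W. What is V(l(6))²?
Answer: 4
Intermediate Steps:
l(W) = -2 (l(W) = -2 + 0*√W = -2 + 0 = -2)
V(l(6))² = (-1*(-2))² = 2² = 4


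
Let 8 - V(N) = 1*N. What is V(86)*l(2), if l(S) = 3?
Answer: -234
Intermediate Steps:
V(N) = 8 - N
V(86)*l(2) = (8 - 1*86)*3 = (8 - 86)*3 = -78*3 = -234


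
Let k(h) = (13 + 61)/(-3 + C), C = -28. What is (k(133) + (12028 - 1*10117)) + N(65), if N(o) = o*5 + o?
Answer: 71257/31 ≈ 2298.6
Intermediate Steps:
N(o) = 6*o (N(o) = 5*o + o = 6*o)
k(h) = -74/31 (k(h) = (13 + 61)/(-3 - 28) = 74/(-31) = 74*(-1/31) = -74/31)
(k(133) + (12028 - 1*10117)) + N(65) = (-74/31 + (12028 - 1*10117)) + 6*65 = (-74/31 + (12028 - 10117)) + 390 = (-74/31 + 1911) + 390 = 59167/31 + 390 = 71257/31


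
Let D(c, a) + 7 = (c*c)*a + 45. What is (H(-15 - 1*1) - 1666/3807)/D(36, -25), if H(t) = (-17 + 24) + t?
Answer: 35929/123202134 ≈ 0.00029163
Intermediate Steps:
D(c, a) = 38 + a*c**2 (D(c, a) = -7 + ((c*c)*a + 45) = -7 + (c**2*a + 45) = -7 + (a*c**2 + 45) = -7 + (45 + a*c**2) = 38 + a*c**2)
H(t) = 7 + t
(H(-15 - 1*1) - 1666/3807)/D(36, -25) = ((7 + (-15 - 1*1)) - 1666/3807)/(38 - 25*36**2) = ((7 + (-15 - 1)) - 1666*1/3807)/(38 - 25*1296) = ((7 - 16) - 1666/3807)/(38 - 32400) = (-9 - 1666/3807)/(-32362) = -35929/3807*(-1/32362) = 35929/123202134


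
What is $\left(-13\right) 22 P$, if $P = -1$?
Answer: $286$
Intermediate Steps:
$\left(-13\right) 22 P = \left(-13\right) 22 \left(-1\right) = \left(-286\right) \left(-1\right) = 286$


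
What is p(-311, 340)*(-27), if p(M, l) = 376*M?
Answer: 3157272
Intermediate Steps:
p(-311, 340)*(-27) = (376*(-311))*(-27) = -116936*(-27) = 3157272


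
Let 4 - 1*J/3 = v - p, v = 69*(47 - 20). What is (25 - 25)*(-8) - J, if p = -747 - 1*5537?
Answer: 24429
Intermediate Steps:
v = 1863 (v = 69*27 = 1863)
p = -6284 (p = -747 - 5537 = -6284)
J = -24429 (J = 12 - 3*(1863 - 1*(-6284)) = 12 - 3*(1863 + 6284) = 12 - 3*8147 = 12 - 24441 = -24429)
(25 - 25)*(-8) - J = (25 - 25)*(-8) - 1*(-24429) = 0*(-8) + 24429 = 0 + 24429 = 24429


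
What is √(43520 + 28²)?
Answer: 4*√2769 ≈ 210.49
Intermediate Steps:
√(43520 + 28²) = √(43520 + 784) = √44304 = 4*√2769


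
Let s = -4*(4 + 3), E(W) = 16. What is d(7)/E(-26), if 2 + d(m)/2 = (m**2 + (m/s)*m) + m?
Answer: 209/32 ≈ 6.5313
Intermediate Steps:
s = -28 (s = -4*7 = -28)
d(m) = -4 + 2*m + 27*m**2/14 (d(m) = -4 + 2*((m**2 + (m/(-28))*m) + m) = -4 + 2*((m**2 + (m*(-1/28))*m) + m) = -4 + 2*((m**2 + (-m/28)*m) + m) = -4 + 2*((m**2 - m**2/28) + m) = -4 + 2*(27*m**2/28 + m) = -4 + 2*(m + 27*m**2/28) = -4 + (2*m + 27*m**2/14) = -4 + 2*m + 27*m**2/14)
d(7)/E(-26) = (-4 + 2*7 + (27/14)*7**2)/16 = (-4 + 14 + (27/14)*49)*(1/16) = (-4 + 14 + 189/2)*(1/16) = (209/2)*(1/16) = 209/32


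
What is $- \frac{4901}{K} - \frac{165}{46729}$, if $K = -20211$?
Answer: $\frac{225684014}{944439819} \approx 0.23896$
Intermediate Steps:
$- \frac{4901}{K} - \frac{165}{46729} = - \frac{4901}{-20211} - \frac{165}{46729} = \left(-4901\right) \left(- \frac{1}{20211}\right) - \frac{165}{46729} = \frac{4901}{20211} - \frac{165}{46729} = \frac{225684014}{944439819}$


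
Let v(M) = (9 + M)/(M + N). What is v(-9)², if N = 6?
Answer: 0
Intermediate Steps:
v(M) = (9 + M)/(6 + M) (v(M) = (9 + M)/(M + 6) = (9 + M)/(6 + M))
v(-9)² = ((9 - 9)/(6 - 9))² = (0/(-3))² = (-⅓*0)² = 0² = 0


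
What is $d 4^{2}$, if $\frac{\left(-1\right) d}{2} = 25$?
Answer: $-800$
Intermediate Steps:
$d = -50$ ($d = \left(-2\right) 25 = -50$)
$d 4^{2} = - 50 \cdot 4^{2} = \left(-50\right) 16 = -800$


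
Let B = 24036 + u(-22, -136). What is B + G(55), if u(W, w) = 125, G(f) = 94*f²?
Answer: 308511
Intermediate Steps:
B = 24161 (B = 24036 + 125 = 24161)
B + G(55) = 24161 + 94*55² = 24161 + 94*3025 = 24161 + 284350 = 308511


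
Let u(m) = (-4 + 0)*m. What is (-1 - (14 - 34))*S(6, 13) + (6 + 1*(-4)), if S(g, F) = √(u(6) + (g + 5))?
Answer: 2 + 19*I*√13 ≈ 2.0 + 68.505*I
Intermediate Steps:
u(m) = -4*m
S(g, F) = √(-19 + g) (S(g, F) = √(-4*6 + (g + 5)) = √(-24 + (5 + g)) = √(-19 + g))
(-1 - (14 - 34))*S(6, 13) + (6 + 1*(-4)) = (-1 - (14 - 34))*√(-19 + 6) + (6 + 1*(-4)) = (-1 - 1*(-20))*√(-13) + (6 - 4) = (-1 + 20)*(I*√13) + 2 = 19*(I*√13) + 2 = 19*I*√13 + 2 = 2 + 19*I*√13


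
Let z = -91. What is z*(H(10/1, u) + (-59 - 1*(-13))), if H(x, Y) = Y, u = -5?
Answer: 4641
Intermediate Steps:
z*(H(10/1, u) + (-59 - 1*(-13))) = -91*(-5 + (-59 - 1*(-13))) = -91*(-5 + (-59 + 13)) = -91*(-5 - 46) = -91*(-51) = 4641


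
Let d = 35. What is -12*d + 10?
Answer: -410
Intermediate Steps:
-12*d + 10 = -12*35 + 10 = -420 + 10 = -410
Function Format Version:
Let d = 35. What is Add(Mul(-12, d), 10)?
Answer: -410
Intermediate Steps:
Add(Mul(-12, d), 10) = Add(Mul(-12, 35), 10) = Add(-420, 10) = -410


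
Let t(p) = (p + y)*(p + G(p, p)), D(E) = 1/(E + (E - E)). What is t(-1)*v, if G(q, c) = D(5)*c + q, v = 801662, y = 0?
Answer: 8818282/5 ≈ 1.7637e+6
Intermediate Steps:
D(E) = 1/E (D(E) = 1/(E + 0) = 1/E)
G(q, c) = q + c/5 (G(q, c) = c/5 + q = q + c/5)
t(p) = 11*p²/5 (t(p) = (p + 0)*(p + (p + p/5)) = p*(p + 6*p/5) = p*(11*p/5) = 11*p²/5)
t(-1)*v = ((11/5)*(-1)²)*801662 = ((11/5)*1)*801662 = (11/5)*801662 = 8818282/5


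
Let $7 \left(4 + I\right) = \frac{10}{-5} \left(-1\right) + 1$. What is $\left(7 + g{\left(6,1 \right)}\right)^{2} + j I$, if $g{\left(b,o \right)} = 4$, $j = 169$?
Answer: $- \frac{3378}{7} \approx -482.57$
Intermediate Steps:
$I = - \frac{25}{7}$ ($I = -4 + \frac{\frac{10}{-5} \left(-1\right) + 1}{7} = -4 + \frac{10 \left(- \frac{1}{5}\right) \left(-1\right) + 1}{7} = -4 + \frac{\left(-2\right) \left(-1\right) + 1}{7} = -4 + \frac{2 + 1}{7} = -4 + \frac{1}{7} \cdot 3 = -4 + \frac{3}{7} = - \frac{25}{7} \approx -3.5714$)
$\left(7 + g{\left(6,1 \right)}\right)^{2} + j I = \left(7 + 4\right)^{2} + 169 \left(- \frac{25}{7}\right) = 11^{2} - \frac{4225}{7} = 121 - \frac{4225}{7} = - \frac{3378}{7}$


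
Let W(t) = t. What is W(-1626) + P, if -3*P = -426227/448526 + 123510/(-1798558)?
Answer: -1967130366500549/1210050038262 ≈ -1625.7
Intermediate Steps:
P = 410995713463/1210050038262 (P = -(-426227/448526 + 123510/(-1798558))/3 = -(-426227*1/448526 + 123510*(-1/1798558))/3 = -(-426227/448526 - 61755/899279)/3 = -⅓*(-410995713463/403350012754) = 410995713463/1210050038262 ≈ 0.33965)
W(-1626) + P = -1626 + 410995713463/1210050038262 = -1967130366500549/1210050038262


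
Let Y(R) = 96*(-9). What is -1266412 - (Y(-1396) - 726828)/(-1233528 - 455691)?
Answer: -101868949520/80439 ≈ -1.2664e+6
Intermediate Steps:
Y(R) = -864
-1266412 - (Y(-1396) - 726828)/(-1233528 - 455691) = -1266412 - (-864 - 726828)/(-1233528 - 455691) = -1266412 - (-727692)/(-1689219) = -1266412 - (-727692)*(-1)/1689219 = -1266412 - 1*34652/80439 = -1266412 - 34652/80439 = -101868949520/80439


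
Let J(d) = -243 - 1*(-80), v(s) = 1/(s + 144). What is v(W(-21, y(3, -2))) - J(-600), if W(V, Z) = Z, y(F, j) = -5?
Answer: 22658/139 ≈ 163.01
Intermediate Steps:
v(s) = 1/(144 + s)
J(d) = -163 (J(d) = -243 + 80 = -163)
v(W(-21, y(3, -2))) - J(-600) = 1/(144 - 5) - 1*(-163) = 1/139 + 163 = 22658/139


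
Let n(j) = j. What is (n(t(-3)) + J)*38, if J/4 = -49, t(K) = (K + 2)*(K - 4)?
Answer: -7182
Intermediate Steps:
t(K) = (-4 + K)*(2 + K) (t(K) = (2 + K)*(-4 + K) = (-4 + K)*(2 + K))
J = -196 (J = 4*(-49) = -196)
(n(t(-3)) + J)*38 = ((-8 + (-3)**2 - 2*(-3)) - 196)*38 = ((-8 + 9 + 6) - 196)*38 = (7 - 196)*38 = -189*38 = -7182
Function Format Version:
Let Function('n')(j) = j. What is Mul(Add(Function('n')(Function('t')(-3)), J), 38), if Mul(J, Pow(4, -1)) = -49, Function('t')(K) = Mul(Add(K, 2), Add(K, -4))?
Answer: -7182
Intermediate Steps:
Function('t')(K) = Mul(Add(-4, K), Add(2, K)) (Function('t')(K) = Mul(Add(2, K), Add(-4, K)) = Mul(Add(-4, K), Add(2, K)))
J = -196 (J = Mul(4, -49) = -196)
Mul(Add(Function('n')(Function('t')(-3)), J), 38) = Mul(Add(Add(-8, Pow(-3, 2), Mul(-2, -3)), -196), 38) = Mul(Add(Add(-8, 9, 6), -196), 38) = Mul(Add(7, -196), 38) = Mul(-189, 38) = -7182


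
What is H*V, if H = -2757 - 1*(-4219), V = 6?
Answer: 8772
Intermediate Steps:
H = 1462 (H = -2757 + 4219 = 1462)
H*V = 1462*6 = 8772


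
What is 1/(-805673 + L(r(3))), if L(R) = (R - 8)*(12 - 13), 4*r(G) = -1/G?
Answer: -12/9667979 ≈ -1.2412e-6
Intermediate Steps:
r(G) = -1/(4*G) (r(G) = (-1/G)/4 = -1/(4*G))
L(R) = 8 - R (L(R) = (-8 + R)*(-1) = 8 - R)
1/(-805673 + L(r(3))) = 1/(-805673 + (8 - (-1)/(4*3))) = 1/(-805673 + (8 - 1*(-1/12))) = 1/(-805673 + (8 + 1/12)) = 1/(-805673 + 97/12) = 1/(-9667979/12) = -12/9667979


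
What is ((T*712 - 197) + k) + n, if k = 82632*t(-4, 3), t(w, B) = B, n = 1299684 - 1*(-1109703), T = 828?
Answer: 3246622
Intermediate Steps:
n = 2409387 (n = 1299684 + 1109703 = 2409387)
k = 247896 (k = 82632*3 = 247896)
((T*712 - 197) + k) + n = ((828*712 - 197) + 247896) + 2409387 = ((589536 - 197) + 247896) + 2409387 = (589339 + 247896) + 2409387 = 837235 + 2409387 = 3246622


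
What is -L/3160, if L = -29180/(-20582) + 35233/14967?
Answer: -580951333/486720254520 ≈ -0.0011936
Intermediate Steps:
L = 580951333/154025397 (L = -29180*(-1/20582) + 35233*(1/14967) = 14590/10291 + 35233/14967 = 580951333/154025397 ≈ 3.7718)
-L/3160 = -1*580951333/154025397/3160 = -580951333/154025397*1/3160 = -580951333/486720254520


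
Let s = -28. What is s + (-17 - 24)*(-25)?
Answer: 997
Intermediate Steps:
s + (-17 - 24)*(-25) = -28 + (-17 - 24)*(-25) = -28 - 41*(-25) = -28 + 1025 = 997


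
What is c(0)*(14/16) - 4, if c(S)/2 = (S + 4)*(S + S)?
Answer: -4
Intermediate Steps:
c(S) = 4*S*(4 + S) (c(S) = 2*((S + 4)*(S + S)) = 2*((4 + S)*(2*S)) = 2*(2*S*(4 + S)) = 4*S*(4 + S))
c(0)*(14/16) - 4 = (4*0*(4 + 0))*(14/16) - 4 = (4*0*4)*(14*(1/16)) - 4 = 0*(7/8) - 4 = 0 - 4 = -4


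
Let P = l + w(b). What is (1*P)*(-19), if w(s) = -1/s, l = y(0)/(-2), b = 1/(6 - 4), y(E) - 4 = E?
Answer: 76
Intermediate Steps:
y(E) = 4 + E
b = ½ (b = 1/2 = ½ ≈ 0.50000)
l = -2 (l = (4 + 0)/(-2) = 4*(-½) = -2)
P = -4 (P = -2 - 1/½ = -2 - 1*2 = -2 - 2 = -4)
(1*P)*(-19) = (1*(-4))*(-19) = -4*(-19) = 76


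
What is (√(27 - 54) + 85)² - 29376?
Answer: -22178 + 510*I*√3 ≈ -22178.0 + 883.35*I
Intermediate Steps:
(√(27 - 54) + 85)² - 29376 = (√(-27) + 85)² - 29376 = (3*I*√3 + 85)² - 29376 = (85 + 3*I*√3)² - 29376 = -29376 + (85 + 3*I*√3)²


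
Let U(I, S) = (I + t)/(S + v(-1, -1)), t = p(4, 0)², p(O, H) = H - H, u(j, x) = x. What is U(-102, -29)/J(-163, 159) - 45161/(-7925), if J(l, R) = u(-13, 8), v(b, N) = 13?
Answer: 3294479/507200 ≈ 6.4954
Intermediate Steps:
J(l, R) = 8
p(O, H) = 0
t = 0 (t = 0² = 0)
U(I, S) = I/(13 + S) (U(I, S) = (I + 0)/(S + 13) = I/(13 + S))
U(-102, -29)/J(-163, 159) - 45161/(-7925) = -102/(13 - 29)/8 - 45161/(-7925) = -102/(-16)*(⅛) - 45161*(-1/7925) = -102*(-1/16)*(⅛) + 45161/7925 = (51/8)*(⅛) + 45161/7925 = 51/64 + 45161/7925 = 3294479/507200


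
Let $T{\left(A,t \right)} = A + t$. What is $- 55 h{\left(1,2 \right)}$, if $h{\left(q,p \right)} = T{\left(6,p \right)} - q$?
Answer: $-385$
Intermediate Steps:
$h{\left(q,p \right)} = 6 + p - q$ ($h{\left(q,p \right)} = \left(6 + p\right) - q = 6 + p - q$)
$- 55 h{\left(1,2 \right)} = - 55 \left(6 + 2 - 1\right) = \left(-55\right) 7 = -385$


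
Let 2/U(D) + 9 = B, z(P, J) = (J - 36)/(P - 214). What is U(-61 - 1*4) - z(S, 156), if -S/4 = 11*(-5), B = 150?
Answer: -2818/141 ≈ -19.986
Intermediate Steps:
S = 220 (S = -44*(-5) = -4*(-55) = 220)
z(P, J) = (-36 + J)/(-214 + P)
U(D) = 2/141 (U(D) = 2/(-9 + 150) = 2/141)
U(-61 - 1*4) - z(S, 156) = 2/141 - (-36 + 156)/(-214 + 220) = 2/141 - 120/6 = 2/141 - 1*20 = 2/141 - 20 = -2818/141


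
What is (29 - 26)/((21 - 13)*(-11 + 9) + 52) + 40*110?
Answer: 52801/12 ≈ 4400.1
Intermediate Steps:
(29 - 26)/((21 - 13)*(-11 + 9) + 52) + 40*110 = 3/(8*(-2) + 52) + 4400 = 3/(-16 + 52) + 4400 = 3/36 + 4400 = 3*(1/36) + 4400 = 1/12 + 4400 = 52801/12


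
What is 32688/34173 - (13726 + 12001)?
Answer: -97681787/3797 ≈ -25726.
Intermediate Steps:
32688/34173 - (13726 + 12001) = 32688*(1/34173) - 1*25727 = 3632/3797 - 25727 = -97681787/3797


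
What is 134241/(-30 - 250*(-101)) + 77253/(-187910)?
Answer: 465538113/94781804 ≈ 4.9117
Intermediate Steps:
134241/(-30 - 250*(-101)) + 77253/(-187910) = 134241/(-30 + 25250) + 77253*(-1/187910) = 134241/25220 - 77253/187910 = 465538113/94781804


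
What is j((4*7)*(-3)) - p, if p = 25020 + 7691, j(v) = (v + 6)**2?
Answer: -26627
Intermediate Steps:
j(v) = (6 + v)**2
p = 32711
j((4*7)*(-3)) - p = (6 + (4*7)*(-3))**2 - 1*32711 = (6 + 28*(-3))**2 - 32711 = (6 - 84)**2 - 32711 = (-78)**2 - 32711 = 6084 - 32711 = -26627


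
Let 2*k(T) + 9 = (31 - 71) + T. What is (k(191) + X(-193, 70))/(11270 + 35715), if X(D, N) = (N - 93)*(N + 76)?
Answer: -3287/46985 ≈ -0.069958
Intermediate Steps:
X(D, N) = (-93 + N)*(76 + N)
k(T) = -49/2 + T/2 (k(T) = -9/2 + ((31 - 71) + T)/2 = -9/2 + (-40 + T)/2 = -9/2 + (-20 + T/2) = -49/2 + T/2)
(k(191) + X(-193, 70))/(11270 + 35715) = ((-49/2 + (½)*191) + (-7068 + 70² - 17*70))/(11270 + 35715) = ((-49/2 + 191/2) + (-7068 + 4900 - 1190))/46985 = (71 - 3358)*(1/46985) = -3287*1/46985 = -3287/46985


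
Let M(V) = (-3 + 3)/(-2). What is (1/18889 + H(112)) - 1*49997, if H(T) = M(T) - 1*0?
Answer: -944393332/18889 ≈ -49997.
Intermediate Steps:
M(V) = 0 (M(V) = 0*(-½) = 0)
H(T) = 0 (H(T) = 0 - 1*0 = 0 + 0 = 0)
(1/18889 + H(112)) - 1*49997 = (1/18889 + 0) - 1*49997 = (1/18889 + 0) - 49997 = 1/18889 - 49997 = -944393332/18889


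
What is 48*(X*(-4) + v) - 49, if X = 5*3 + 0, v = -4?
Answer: -3121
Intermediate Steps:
X = 15 (X = 15 + 0 = 15)
48*(X*(-4) + v) - 49 = 48*(15*(-4) - 4) - 49 = 48*(-60 - 4) - 49 = 48*(-64) - 49 = -3072 - 49 = -3121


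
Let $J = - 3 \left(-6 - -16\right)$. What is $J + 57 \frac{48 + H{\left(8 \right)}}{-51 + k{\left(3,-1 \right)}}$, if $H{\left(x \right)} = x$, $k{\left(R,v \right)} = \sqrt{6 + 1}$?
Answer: $- \frac{120306}{1297} - \frac{1596 \sqrt{7}}{1297} \approx -96.013$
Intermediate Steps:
$k{\left(R,v \right)} = \sqrt{7}$
$J = -30$ ($J = - 3 \left(-6 + 16\right) = \left(-3\right) 10 = -30$)
$J + 57 \frac{48 + H{\left(8 \right)}}{-51 + k{\left(3,-1 \right)}} = -30 + 57 \frac{48 + 8}{-51 + \sqrt{7}} = -30 + 57 \frac{56}{-51 + \sqrt{7}} = -30 + \frac{3192}{-51 + \sqrt{7}}$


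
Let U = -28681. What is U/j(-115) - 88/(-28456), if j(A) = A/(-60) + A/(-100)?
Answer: -66533663/7114 ≈ -9352.5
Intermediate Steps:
j(A) = -2*A/75 (j(A) = A*(-1/60) + A*(-1/100) = -A/60 - A/100 = -2*A/75)
U/j(-115) - 88/(-28456) = -28681/((-2/75*(-115))) - 88/(-28456) = -28681/46/15 - 88*(-1/28456) = -28681*15/46 + 11/3557 = -18705/2 + 11/3557 = -66533663/7114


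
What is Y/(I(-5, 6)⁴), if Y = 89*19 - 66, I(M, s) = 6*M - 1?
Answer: 1625/923521 ≈ 0.0017596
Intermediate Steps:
I(M, s) = -1 + 6*M
Y = 1625 (Y = 1691 - 66 = 1625)
Y/(I(-5, 6)⁴) = 1625/((-1 + 6*(-5))⁴) = 1625/((-1 - 30)⁴) = 1625/((-31)⁴) = 1625/923521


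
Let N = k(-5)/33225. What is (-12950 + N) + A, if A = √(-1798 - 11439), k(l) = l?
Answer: -86052751/6645 + I*√13237 ≈ -12950.0 + 115.05*I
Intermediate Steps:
A = I*√13237 (A = √(-13237) = I*√13237 ≈ 115.05*I)
N = -1/6645 (N = -5/33225 = -5*1/33225 = -1/6645 ≈ -0.00015049)
(-12950 + N) + A = (-12950 - 1/6645) + I*√13237 = -86052751/6645 + I*√13237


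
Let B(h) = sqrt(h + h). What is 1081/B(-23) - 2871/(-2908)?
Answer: 2871/2908 - 47*I*sqrt(46)/2 ≈ 0.98728 - 159.38*I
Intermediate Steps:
B(h) = sqrt(2)*sqrt(h) (B(h) = sqrt(2*h) = sqrt(2)*sqrt(h))
1081/B(-23) - 2871/(-2908) = 1081/((sqrt(2)*sqrt(-23))) - 2871/(-2908) = 1081/((sqrt(2)*(I*sqrt(23)))) - 2871*(-1/2908) = 1081/((I*sqrt(46))) + 2871/2908 = 1081*(-I*sqrt(46)/46) + 2871/2908 = -47*I*sqrt(46)/2 + 2871/2908 = 2871/2908 - 47*I*sqrt(46)/2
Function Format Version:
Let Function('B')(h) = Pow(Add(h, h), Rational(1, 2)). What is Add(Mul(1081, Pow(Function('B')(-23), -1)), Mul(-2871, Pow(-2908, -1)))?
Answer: Add(Rational(2871, 2908), Mul(Rational(-47, 2), I, Pow(46, Rational(1, 2)))) ≈ Add(0.98728, Mul(-159.38, I))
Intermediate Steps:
Function('B')(h) = Mul(Pow(2, Rational(1, 2)), Pow(h, Rational(1, 2))) (Function('B')(h) = Pow(Mul(2, h), Rational(1, 2)) = Mul(Pow(2, Rational(1, 2)), Pow(h, Rational(1, 2))))
Add(Mul(1081, Pow(Function('B')(-23), -1)), Mul(-2871, Pow(-2908, -1))) = Add(Mul(1081, Pow(Mul(Pow(2, Rational(1, 2)), Pow(-23, Rational(1, 2))), -1)), Mul(-2871, Pow(-2908, -1))) = Add(Mul(1081, Pow(Mul(Pow(2, Rational(1, 2)), Mul(I, Pow(23, Rational(1, 2)))), -1)), Mul(-2871, Rational(-1, 2908))) = Add(Mul(1081, Pow(Mul(I, Pow(46, Rational(1, 2))), -1)), Rational(2871, 2908)) = Add(Mul(1081, Mul(Rational(-1, 46), I, Pow(46, Rational(1, 2)))), Rational(2871, 2908)) = Add(Mul(Rational(-47, 2), I, Pow(46, Rational(1, 2))), Rational(2871, 2908)) = Add(Rational(2871, 2908), Mul(Rational(-47, 2), I, Pow(46, Rational(1, 2))))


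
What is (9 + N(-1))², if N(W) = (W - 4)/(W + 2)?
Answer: 16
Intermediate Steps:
N(W) = (-4 + W)/(2 + W)
(9 + N(-1))² = (9 + (-4 - 1)/(2 - 1))² = (9 - 5/1)² = (9 + 1*(-5))² = (9 - 5)² = 4² = 16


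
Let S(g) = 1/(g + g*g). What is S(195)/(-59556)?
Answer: -1/2276230320 ≈ -4.3932e-10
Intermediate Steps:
S(g) = 1/(g + g²)
S(195)/(-59556) = (1/(195*(1 + 195)))/(-59556) = ((1/195)/196)*(-1/59556) = ((1/195)*(1/196))*(-1/59556) = (1/38220)*(-1/59556) = -1/2276230320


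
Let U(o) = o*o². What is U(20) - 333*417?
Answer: -130861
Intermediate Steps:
U(o) = o³
U(20) - 333*417 = 20³ - 333*417 = 8000 - 138861 = -130861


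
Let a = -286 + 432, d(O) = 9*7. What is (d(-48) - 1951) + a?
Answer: -1742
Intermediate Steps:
d(O) = 63
a = 146
(d(-48) - 1951) + a = (63 - 1951) + 146 = -1888 + 146 = -1742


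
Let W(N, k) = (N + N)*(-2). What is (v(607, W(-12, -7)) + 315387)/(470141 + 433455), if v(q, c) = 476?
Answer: 315863/903596 ≈ 0.34956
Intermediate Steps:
W(N, k) = -4*N (W(N, k) = (2*N)*(-2) = -4*N)
(v(607, W(-12, -7)) + 315387)/(470141 + 433455) = (476 + 315387)/(470141 + 433455) = 315863/903596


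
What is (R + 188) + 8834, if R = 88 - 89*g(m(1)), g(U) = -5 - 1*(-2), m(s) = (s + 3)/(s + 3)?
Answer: 9377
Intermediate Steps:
m(s) = 1 (m(s) = (3 + s)/(3 + s) = 1)
g(U) = -3 (g(U) = -5 + 2 = -3)
R = 355 (R = 88 - 89*(-3) = 88 + 267 = 355)
(R + 188) + 8834 = (355 + 188) + 8834 = 543 + 8834 = 9377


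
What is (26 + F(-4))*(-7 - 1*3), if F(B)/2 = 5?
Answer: -360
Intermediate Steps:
F(B) = 10 (F(B) = 2*5 = 10)
(26 + F(-4))*(-7 - 1*3) = (26 + 10)*(-7 - 1*3) = 36*(-7 - 3) = 36*(-10) = -360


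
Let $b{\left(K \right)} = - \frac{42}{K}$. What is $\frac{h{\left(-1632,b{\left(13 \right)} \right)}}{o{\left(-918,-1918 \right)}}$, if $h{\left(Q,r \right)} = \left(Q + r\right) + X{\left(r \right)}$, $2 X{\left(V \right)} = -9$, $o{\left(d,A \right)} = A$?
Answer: $\frac{42633}{49868} \approx 0.85492$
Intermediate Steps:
$X{\left(V \right)} = - \frac{9}{2}$ ($X{\left(V \right)} = \frac{1}{2} \left(-9\right) = - \frac{9}{2}$)
$h{\left(Q,r \right)} = - \frac{9}{2} + Q + r$ ($h{\left(Q,r \right)} = \left(Q + r\right) - \frac{9}{2} = - \frac{9}{2} + Q + r$)
$\frac{h{\left(-1632,b{\left(13 \right)} \right)}}{o{\left(-918,-1918 \right)}} = \frac{- \frac{9}{2} - 1632 - \frac{42}{13}}{-1918} = \left(- \frac{9}{2} - 1632 - \frac{42}{13}\right) \left(- \frac{1}{1918}\right) = \left(- \frac{42633}{26}\right) \left(- \frac{1}{1918}\right) = \frac{42633}{49868}$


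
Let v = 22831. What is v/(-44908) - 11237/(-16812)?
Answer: 15099553/94374162 ≈ 0.16000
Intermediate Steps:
v/(-44908) - 11237/(-16812) = 22831/(-44908) - 11237/(-16812) = 22831*(-1/44908) - 11237*(-1/16812) = -22831/44908 + 11237/16812 = 15099553/94374162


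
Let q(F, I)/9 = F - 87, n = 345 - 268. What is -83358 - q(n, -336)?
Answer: -83268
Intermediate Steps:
n = 77
q(F, I) = -783 + 9*F (q(F, I) = 9*(F - 87) = 9*(-87 + F) = -783 + 9*F)
-83358 - q(n, -336) = -83358 - (-783 + 9*77) = -83358 - (-783 + 693) = -83358 - 1*(-90) = -83358 + 90 = -83268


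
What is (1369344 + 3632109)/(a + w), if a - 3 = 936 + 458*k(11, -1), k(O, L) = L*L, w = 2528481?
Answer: 5001453/2529878 ≈ 1.9770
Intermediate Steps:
k(O, L) = L²
a = 1397 (a = 3 + (936 + 458*(-1)²) = 3 + (936 + 458*1) = 3 + (936 + 458) = 3 + 1394 = 1397)
(1369344 + 3632109)/(a + w) = (1369344 + 3632109)/(1397 + 2528481) = 5001453/2529878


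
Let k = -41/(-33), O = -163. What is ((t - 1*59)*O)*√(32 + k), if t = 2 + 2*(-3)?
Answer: 3423*√36201/11 ≈ 59207.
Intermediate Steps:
k = 41/33 (k = -41*(-1/33) = 41/33 ≈ 1.2424)
t = -4 (t = 2 - 6 = -4)
((t - 1*59)*O)*√(32 + k) = ((-4 - 1*59)*(-163))*√(32 + 41/33) = ((-4 - 59)*(-163))*√(1097/33) = (-63*(-163))*(√36201/33) = 10269*(√36201/33) = 3423*√36201/11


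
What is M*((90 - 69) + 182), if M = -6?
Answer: -1218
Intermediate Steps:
M*((90 - 69) + 182) = -6*((90 - 69) + 182) = -6*(21 + 182) = -6*203 = -1218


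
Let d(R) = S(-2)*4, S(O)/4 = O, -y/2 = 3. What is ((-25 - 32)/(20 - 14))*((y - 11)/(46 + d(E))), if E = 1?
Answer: 323/28 ≈ 11.536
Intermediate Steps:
y = -6 (y = -2*3 = -6)
S(O) = 4*O
d(R) = -32 (d(R) = (4*(-2))*4 = -8*4 = -32)
((-25 - 32)/(20 - 14))*((y - 11)/(46 + d(E))) = ((-25 - 32)/(20 - 14))*((-6 - 11)/(46 - 32)) = (-57/6)*(-17/14) = (-57*⅙)*(-17*1/14) = -19/2*(-17/14) = 323/28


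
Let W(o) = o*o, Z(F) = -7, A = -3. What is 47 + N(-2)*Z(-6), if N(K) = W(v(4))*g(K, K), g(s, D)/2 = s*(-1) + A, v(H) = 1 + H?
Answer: 397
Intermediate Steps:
g(s, D) = -6 - 2*s (g(s, D) = 2*(s*(-1) - 3) = 2*(-s - 3) = 2*(-3 - s) = -6 - 2*s)
W(o) = o²
N(K) = -150 - 50*K (N(K) = (1 + 4)²*(-6 - 2*K) = 5²*(-6 - 2*K) = 25*(-6 - 2*K) = -150 - 50*K)
47 + N(-2)*Z(-6) = 47 + (-150 - 50*(-2))*(-7) = 47 + (-150 + 100)*(-7) = 47 - 50*(-7) = 47 + 350 = 397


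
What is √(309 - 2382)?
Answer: I*√2073 ≈ 45.53*I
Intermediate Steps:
√(309 - 2382) = √(-2073) = I*√2073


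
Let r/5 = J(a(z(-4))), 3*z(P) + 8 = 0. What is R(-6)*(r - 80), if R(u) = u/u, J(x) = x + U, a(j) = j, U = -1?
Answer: -295/3 ≈ -98.333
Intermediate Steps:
z(P) = -8/3 (z(P) = -8/3 + (⅓)*0 = -8/3 + 0 = -8/3)
J(x) = -1 + x (J(x) = x - 1 = -1 + x)
r = -55/3 (r = 5*(-1 - 8/3) = 5*(-11/3) = -55/3 ≈ -18.333)
R(u) = 1
R(-6)*(r - 80) = 1*(-55/3 - 80) = 1*(-295/3) = -295/3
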